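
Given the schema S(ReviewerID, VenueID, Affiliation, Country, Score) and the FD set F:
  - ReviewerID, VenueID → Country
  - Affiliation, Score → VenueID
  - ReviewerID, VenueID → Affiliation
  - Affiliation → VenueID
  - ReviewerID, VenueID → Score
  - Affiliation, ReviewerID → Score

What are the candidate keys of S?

{ReviewerID} never appears on the right of any FD, so every key must include it.
{Affiliation, ReviewerID}⁺ = {Affiliation, Country, ReviewerID, Score, VenueID} — all of the relation — so {Affiliation, ReviewerID} is a candidate key.
{ReviewerID, VenueID}⁺ = {Affiliation, Country, ReviewerID, Score, VenueID} — all of the relation — so {ReviewerID, VenueID} is a candidate key.
These are minimal and exhaustive — every other superkey contains one of them.

{Affiliation, ReviewerID}, {ReviewerID, VenueID}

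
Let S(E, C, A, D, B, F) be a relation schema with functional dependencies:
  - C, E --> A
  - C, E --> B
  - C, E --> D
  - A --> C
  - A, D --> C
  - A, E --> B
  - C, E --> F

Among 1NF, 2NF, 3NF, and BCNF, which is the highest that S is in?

3NF

Candidate keys: {A, E}, {C, E}. Prime attributes: {A, C, E}.
A --> C: {A}⁺ = {A, C}, which is not all of the attributes, so the left side is not a superkey — BCNF is violated.
But every attribute on its right side ({C}) is prime, and the same holds for every other non-superkey FD, so 3NF still holds.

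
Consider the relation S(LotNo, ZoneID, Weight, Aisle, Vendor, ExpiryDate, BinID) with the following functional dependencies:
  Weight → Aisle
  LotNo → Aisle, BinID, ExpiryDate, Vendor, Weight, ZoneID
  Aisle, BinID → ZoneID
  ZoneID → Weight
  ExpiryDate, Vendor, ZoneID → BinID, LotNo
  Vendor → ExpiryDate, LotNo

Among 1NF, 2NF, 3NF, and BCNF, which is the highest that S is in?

Candidate keys: {LotNo}, {Vendor}. Prime attributes: {LotNo, Vendor}.
Weight → Aisle breaks BCNF: {Weight}⁺ = {Aisle, Weight}, so {Weight} is not a superkey.
Because {Aisle} is non-prime and the left side of Weight → Aisle is not a superkey, the relation is not in 3NF.
With only single-attribute keys there can be no partial dependency, so 2NF holds.

2NF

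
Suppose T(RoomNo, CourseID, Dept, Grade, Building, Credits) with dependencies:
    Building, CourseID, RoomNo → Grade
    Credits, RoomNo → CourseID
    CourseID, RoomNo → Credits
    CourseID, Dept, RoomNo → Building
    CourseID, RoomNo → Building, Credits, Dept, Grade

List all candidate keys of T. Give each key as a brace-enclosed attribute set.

{CourseID, RoomNo}, {Credits, RoomNo}

Attributes never on any right-hand side: {RoomNo} — every candidate key must contain it.
{CourseID, RoomNo}⁺ = {Building, CourseID, Credits, Dept, Grade, RoomNo}, which is every attribute, so {CourseID, RoomNo} is a candidate key.
{Credits, RoomNo}⁺ = {Building, CourseID, Credits, Dept, Grade, RoomNo}, which is every attribute, so {Credits, RoomNo} is a candidate key.
No proper subset of any of these is a key, and no other minimal superkey exists.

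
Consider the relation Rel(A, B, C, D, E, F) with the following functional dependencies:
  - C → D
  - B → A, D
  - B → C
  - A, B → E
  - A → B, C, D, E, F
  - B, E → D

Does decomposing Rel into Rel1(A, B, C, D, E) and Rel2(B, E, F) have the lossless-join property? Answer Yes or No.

Common attributes: {B, E}; their closure is {A, B, C, D, E, F}.
Since Rel1 ⊆ {A, B, C, D, E, F}, the intersection is a superkey of Rel1; the decomposition is lossless.

Yes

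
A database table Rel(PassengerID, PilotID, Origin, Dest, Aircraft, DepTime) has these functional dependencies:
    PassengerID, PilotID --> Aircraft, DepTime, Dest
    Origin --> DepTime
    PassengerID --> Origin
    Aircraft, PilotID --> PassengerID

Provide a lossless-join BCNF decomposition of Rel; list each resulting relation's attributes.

Candidate keys of the original relation: {Aircraft, PilotID}, {PassengerID, PilotID}.
{Aircraft, DepTime, Dest, Origin, PassengerID, PilotID}: {Origin} determines {DepTime, Origin} here but is not a superkey — split on Origin --> DepTime, giving {DepTime, Origin} and {Aircraft, Dest, Origin, PassengerID, PilotID}.
{DepTime, Origin} has no BCNF violation.
{Aircraft, Dest, Origin, PassengerID, PilotID}: {PassengerID} determines {Origin, PassengerID} here but is not a superkey — split on PassengerID --> Origin, giving {Origin, PassengerID} and {Aircraft, Dest, PassengerID, PilotID}.
{Origin, PassengerID} has no BCNF violation.
{Aircraft, Dest, PassengerID, PilotID} has no BCNF violation.

{Aircraft, Dest, PassengerID, PilotID}; {DepTime, Origin}; {Origin, PassengerID}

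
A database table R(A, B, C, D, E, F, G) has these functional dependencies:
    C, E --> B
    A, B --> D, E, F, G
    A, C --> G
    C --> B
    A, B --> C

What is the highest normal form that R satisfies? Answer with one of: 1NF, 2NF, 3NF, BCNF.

Candidate keys: {A, B}, {A, C}. Prime attributes: {A, B, C}.
C, E --> B: {C, E}⁺ = {B, C, E}, which is not all of the attributes, so the left side is not a superkey — BCNF is violated.
Since {B} ⊆ prime attributes and every other non-superkey FD also has a prime right side, the schema is in 3NF.

3NF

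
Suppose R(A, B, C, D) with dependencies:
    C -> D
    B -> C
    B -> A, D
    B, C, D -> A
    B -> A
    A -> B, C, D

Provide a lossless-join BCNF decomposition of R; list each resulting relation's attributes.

{A, B, C}; {C, D}

Candidate keys of the original relation: {A}, {B}.
In {A, B, C, D}, {C} is not a superkey ({C}⁺ restricted to this set is {C, D}), so split on C -> D into {C, D} and {A, B, C}.
{C, D} is in BCNF.
{A, B, C} is in BCNF.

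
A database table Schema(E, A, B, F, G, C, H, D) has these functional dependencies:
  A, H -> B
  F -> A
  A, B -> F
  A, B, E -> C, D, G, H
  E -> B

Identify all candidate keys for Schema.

{E} never appears on the right of any FD, so every key must include it.
{A, E}⁺ = {A, B, C, D, E, F, G, H} — all of the relation — so {A, E} is a candidate key.
{E, F}⁺ = {A, B, C, D, E, F, G, H} — all of the relation — so {E, F} is a candidate key.
These are minimal and exhaustive — every other superkey contains one of them.

{A, E}, {E, F}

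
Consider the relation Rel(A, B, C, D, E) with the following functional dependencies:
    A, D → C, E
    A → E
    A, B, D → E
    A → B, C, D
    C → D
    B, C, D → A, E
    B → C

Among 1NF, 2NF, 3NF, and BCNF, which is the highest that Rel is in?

Candidate keys: {A}, {B}. Prime attributes: {A, B}.
For C → D we have {C}⁺ = {C, D}; {C} is not a superkey, so BCNF fails.
C → D determines the non-prime attribute {D} from a non-superkey — 3NF is violated.
With only single-attribute keys there can be no partial dependency, so 2NF holds.

2NF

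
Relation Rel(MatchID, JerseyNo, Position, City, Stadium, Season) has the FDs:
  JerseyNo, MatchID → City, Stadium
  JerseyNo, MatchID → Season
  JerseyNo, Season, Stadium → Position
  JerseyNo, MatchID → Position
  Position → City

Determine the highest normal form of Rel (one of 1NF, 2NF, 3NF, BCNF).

Candidate key: {JerseyNo, MatchID}. Prime attributes: {JerseyNo, MatchID}.
For JerseyNo, Season, Stadium → Position we have {JerseyNo, Season, Stadium}⁺ = {City, JerseyNo, Position, Season, Stadium}; {JerseyNo, Season, Stadium} is not a superkey, so BCNF fails.
JerseyNo, Season, Stadium → Position has non-prime {Position} on the right and a non-superkey on the left, so 3NF fails.
No proper subset of a key has a non-prime attribute in its closure, so there is no partial dependency; 2NF holds.

2NF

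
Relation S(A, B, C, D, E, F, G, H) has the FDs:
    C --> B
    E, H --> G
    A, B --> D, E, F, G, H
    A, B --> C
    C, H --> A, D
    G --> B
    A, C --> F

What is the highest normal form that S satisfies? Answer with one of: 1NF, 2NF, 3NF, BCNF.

Candidate keys: {A, B}, {A, C}, {A, E, H}, {A, G}, {C, H}. Prime attributes: {A, B, C, E, G, H}.
For C --> B we have {C}⁺ = {B, C}; {C} is not a superkey, so BCNF fails.
But every attribute on its right side ({B}) is prime, and the same holds for every other non-superkey FD, so 3NF still holds.

3NF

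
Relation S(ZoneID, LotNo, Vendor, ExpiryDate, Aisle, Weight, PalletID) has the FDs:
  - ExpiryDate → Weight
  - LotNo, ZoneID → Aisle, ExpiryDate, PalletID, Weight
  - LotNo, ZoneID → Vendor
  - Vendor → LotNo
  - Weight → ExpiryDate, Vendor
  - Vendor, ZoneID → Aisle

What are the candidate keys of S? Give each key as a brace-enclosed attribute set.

No FD produces {ZoneID}, so it must be in every candidate key.
{ExpiryDate, ZoneID}⁺ = {Aisle, ExpiryDate, LotNo, PalletID, Vendor, Weight, ZoneID}, which is every attribute, so {ExpiryDate, ZoneID} is a candidate key.
{LotNo, ZoneID}⁺ = {Aisle, ExpiryDate, LotNo, PalletID, Vendor, Weight, ZoneID}, which is every attribute, so {LotNo, ZoneID} is a candidate key.
{Vendor, ZoneID}⁺ = {Aisle, ExpiryDate, LotNo, PalletID, Vendor, Weight, ZoneID}, which is every attribute, so {Vendor, ZoneID} is a candidate key.
{Weight, ZoneID}⁺ = {Aisle, ExpiryDate, LotNo, PalletID, Vendor, Weight, ZoneID}, which is every attribute, so {Weight, ZoneID} is a candidate key.
No proper subset of any of these is a key, and no other minimal superkey exists.

{ExpiryDate, ZoneID}, {LotNo, ZoneID}, {Vendor, ZoneID}, {Weight, ZoneID}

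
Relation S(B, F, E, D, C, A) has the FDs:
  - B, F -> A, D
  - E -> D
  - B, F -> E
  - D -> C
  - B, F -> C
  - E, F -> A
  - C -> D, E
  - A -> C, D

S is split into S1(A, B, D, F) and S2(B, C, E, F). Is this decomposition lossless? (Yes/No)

Yes

Common attributes: {B, F}; their closure is {A, B, C, D, E, F}.
Since S1 ⊆ {A, B, C, D, E, F}, the intersection is a superkey of S1; the decomposition is lossless.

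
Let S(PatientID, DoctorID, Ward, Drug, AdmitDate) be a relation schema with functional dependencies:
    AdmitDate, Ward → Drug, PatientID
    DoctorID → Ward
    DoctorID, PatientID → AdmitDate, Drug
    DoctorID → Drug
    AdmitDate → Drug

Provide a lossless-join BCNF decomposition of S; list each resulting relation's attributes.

Candidate keys of the original relation: {AdmitDate, DoctorID}, {DoctorID, PatientID}.
Within {AdmitDate, DoctorID, Drug, PatientID, Ward}: {AdmitDate, Ward}⁺ ∩ {AdmitDate, DoctorID, Drug, PatientID, Ward} = {AdmitDate, Drug, PatientID, Ward}, not the whole set, so AdmitDate, Ward → Drug, PatientID violates BCNF; decompose into {AdmitDate, Drug, PatientID, Ward} and {AdmitDate, DoctorID, Ward}.
Within {AdmitDate, Drug, PatientID, Ward}: {AdmitDate}⁺ ∩ {AdmitDate, Drug, PatientID, Ward} = {AdmitDate, Drug}, not the whole set, so AdmitDate → Drug violates BCNF; decompose into {AdmitDate, Drug} and {AdmitDate, PatientID, Ward}.
{AdmitDate, Drug} is in BCNF.
{AdmitDate, PatientID, Ward} is in BCNF.
Within {AdmitDate, DoctorID, Ward}: {DoctorID}⁺ ∩ {AdmitDate, DoctorID, Ward} = {DoctorID, Ward}, not the whole set, so DoctorID → Ward violates BCNF; decompose into {DoctorID, Ward} and {AdmitDate, DoctorID}.
{DoctorID, Ward} is in BCNF.
{AdmitDate, DoctorID} is in BCNF.

{AdmitDate, DoctorID}; {AdmitDate, Drug}; {AdmitDate, PatientID, Ward}; {DoctorID, Ward}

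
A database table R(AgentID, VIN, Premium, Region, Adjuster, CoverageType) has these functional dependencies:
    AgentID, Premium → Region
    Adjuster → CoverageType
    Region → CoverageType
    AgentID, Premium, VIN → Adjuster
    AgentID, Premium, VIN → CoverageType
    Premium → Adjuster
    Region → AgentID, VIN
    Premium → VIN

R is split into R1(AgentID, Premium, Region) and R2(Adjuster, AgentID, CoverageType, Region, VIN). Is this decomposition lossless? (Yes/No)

No

The shared attributes are {AgentID, Region} and {AgentID, Region}⁺ = {AgentID, CoverageType, Region, VIN}.
Neither R1 nor R2 is contained in that closure, so the decomposition is lossy.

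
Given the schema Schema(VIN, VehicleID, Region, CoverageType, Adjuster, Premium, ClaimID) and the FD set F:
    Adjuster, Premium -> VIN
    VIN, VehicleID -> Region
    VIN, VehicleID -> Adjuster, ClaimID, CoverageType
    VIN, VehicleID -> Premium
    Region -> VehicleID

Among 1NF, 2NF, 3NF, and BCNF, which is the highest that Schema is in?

Candidate keys: {Adjuster, Premium, Region}, {Adjuster, Premium, VehicleID}, {Region, VIN}, {VIN, VehicleID}. Prime attributes: {Adjuster, Premium, Region, VIN, VehicleID}.
For Adjuster, Premium -> VIN we have {Adjuster, Premium}⁺ = {Adjuster, Premium, VIN}; {Adjuster, Premium} is not a superkey, so BCNF fails.
Since {VIN} ⊆ prime attributes and every other non-superkey FD also has a prime right side, the schema is in 3NF.

3NF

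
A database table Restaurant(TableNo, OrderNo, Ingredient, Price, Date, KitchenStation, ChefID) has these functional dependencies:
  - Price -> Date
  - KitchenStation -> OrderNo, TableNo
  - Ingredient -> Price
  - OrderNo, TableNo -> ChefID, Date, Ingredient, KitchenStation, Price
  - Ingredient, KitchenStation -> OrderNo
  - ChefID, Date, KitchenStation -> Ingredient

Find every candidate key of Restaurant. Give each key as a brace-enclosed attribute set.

{KitchenStation} is a candidate key since {KitchenStation}⁺ = {ChefID, Date, Ingredient, KitchenStation, OrderNo, Price, TableNo} covers every attribute.
{OrderNo, TableNo} is a candidate key since {OrderNo, TableNo}⁺ = {ChefID, Date, Ingredient, KitchenStation, OrderNo, Price, TableNo} covers every attribute.
These are minimal and exhaustive — every other superkey contains one of them.

{KitchenStation}, {OrderNo, TableNo}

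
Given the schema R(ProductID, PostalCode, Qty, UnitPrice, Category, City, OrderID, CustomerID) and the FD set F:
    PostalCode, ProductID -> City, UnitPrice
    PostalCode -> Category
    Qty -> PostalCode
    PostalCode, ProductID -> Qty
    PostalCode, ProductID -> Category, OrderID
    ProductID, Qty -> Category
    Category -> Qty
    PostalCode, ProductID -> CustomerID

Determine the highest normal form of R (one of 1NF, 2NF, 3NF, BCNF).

Candidate keys: {Category, ProductID}, {PostalCode, ProductID}, {ProductID, Qty}. Prime attributes: {Category, PostalCode, ProductID, Qty}.
For PostalCode -> Category we have {PostalCode}⁺ = {Category, PostalCode, Qty}; {PostalCode} is not a superkey, so BCNF fails.
Since {Category} ⊆ prime attributes and every other non-superkey FD also has a prime right side, the schema is in 3NF.

3NF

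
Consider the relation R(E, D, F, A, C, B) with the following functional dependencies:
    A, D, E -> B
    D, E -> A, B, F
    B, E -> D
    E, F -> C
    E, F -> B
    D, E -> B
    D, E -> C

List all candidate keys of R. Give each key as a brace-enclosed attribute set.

{B, E}, {D, E}, {E, F}

No FD produces {E}, so it must be in every candidate key.
{B, E} is a candidate key since {B, E}⁺ = {A, B, C, D, E, F} covers every attribute.
{D, E} is a candidate key since {D, E}⁺ = {A, B, C, D, E, F} covers every attribute.
{E, F} is a candidate key since {E, F}⁺ = {A, B, C, D, E, F} covers every attribute.
Any other superkey properly contains one of these, so there are no further candidate keys.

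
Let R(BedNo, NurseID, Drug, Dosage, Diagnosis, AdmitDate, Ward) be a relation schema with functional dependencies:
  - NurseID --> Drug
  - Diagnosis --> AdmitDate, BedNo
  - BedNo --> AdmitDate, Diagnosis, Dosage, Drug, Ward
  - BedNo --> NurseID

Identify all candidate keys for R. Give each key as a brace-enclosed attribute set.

{BedNo}, {Diagnosis}

Closure of {BedNo} is {AdmitDate, BedNo, Diagnosis, Dosage, Drug, NurseID, Ward}, the whole schema; {BedNo} is a candidate key.
Closure of {Diagnosis} is {AdmitDate, BedNo, Diagnosis, Dosage, Drug, NurseID, Ward}, the whole schema; {Diagnosis} is a candidate key.
No proper subset of any of these is a key, and no other minimal superkey exists.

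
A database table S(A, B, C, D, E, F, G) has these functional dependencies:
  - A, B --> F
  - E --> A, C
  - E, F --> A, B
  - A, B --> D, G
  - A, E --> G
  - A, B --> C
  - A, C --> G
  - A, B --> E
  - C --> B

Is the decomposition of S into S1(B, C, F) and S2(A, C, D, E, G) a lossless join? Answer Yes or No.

S1 ∩ S2 = {C}; its closure under F is {B, C}.
S1 ⊄ {B, C} and S2 ⊄ {B, C}, so the split is lossy.

No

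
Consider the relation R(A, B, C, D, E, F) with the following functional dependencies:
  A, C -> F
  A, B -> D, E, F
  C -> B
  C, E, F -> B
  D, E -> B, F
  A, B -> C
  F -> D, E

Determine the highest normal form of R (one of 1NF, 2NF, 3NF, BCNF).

3NF

Candidate keys: {A, B}, {A, C}, {A, D, E}, {A, F}. Prime attributes: {A, B, C, D, E, F}.
C -> B: {C}⁺ = {B, C}, which is not all of the attributes, so the left side is not a superkey — BCNF is violated.
Its right-hand attributes {B} are all prime, as are those of every other non-superkey FD — the relation is in 3NF.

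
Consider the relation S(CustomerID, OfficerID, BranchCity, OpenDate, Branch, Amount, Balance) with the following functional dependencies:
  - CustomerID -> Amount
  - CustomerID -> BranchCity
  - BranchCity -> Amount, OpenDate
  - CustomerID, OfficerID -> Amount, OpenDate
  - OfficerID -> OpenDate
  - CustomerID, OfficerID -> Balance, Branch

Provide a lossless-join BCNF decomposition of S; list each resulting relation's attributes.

Candidate key of the original relation: {CustomerID, OfficerID}.
{Amount, Balance, Branch, BranchCity, CustomerID, OfficerID, OpenDate}: {CustomerID} determines {Amount, BranchCity, CustomerID, OpenDate} here but is not a superkey — split on CustomerID -> Amount, BranchCity, OpenDate, giving {Amount, BranchCity, CustomerID, OpenDate} and {Balance, Branch, CustomerID, OfficerID}.
{Amount, BranchCity, CustomerID, OpenDate}: {BranchCity} determines {Amount, BranchCity, OpenDate} here but is not a superkey — split on BranchCity -> Amount, OpenDate, giving {Amount, BranchCity, OpenDate} and {BranchCity, CustomerID}.
{Amount, BranchCity, OpenDate}: every determinant is a superkey — BCNF.
{BranchCity, CustomerID}: every determinant is a superkey — BCNF.
{Balance, Branch, CustomerID, OfficerID}: every determinant is a superkey — BCNF.

{Amount, BranchCity, OpenDate}; {Balance, Branch, CustomerID, OfficerID}; {BranchCity, CustomerID}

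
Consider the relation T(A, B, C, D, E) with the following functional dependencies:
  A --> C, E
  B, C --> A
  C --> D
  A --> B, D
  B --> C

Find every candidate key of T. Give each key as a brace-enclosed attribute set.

{A} is a candidate key since {A}⁺ = {A, B, C, D, E} covers every attribute.
{B} is a candidate key since {B}⁺ = {A, B, C, D, E} covers every attribute.
Any other superkey properly contains one of these, so there are no further candidate keys.

{A}, {B}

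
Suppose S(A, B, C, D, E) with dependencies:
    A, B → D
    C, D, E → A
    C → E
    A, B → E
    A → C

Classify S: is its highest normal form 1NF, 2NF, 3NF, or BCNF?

Candidate keys: {A, B}, {B, C, D}. Prime attributes: {A, B, C, D}.
C, D, E → A: {C, D, E}⁺ = {A, C, D, E}, which is not all of the attributes, so the left side is not a superkey — BCNF is violated.
Because {E} is non-prime and the left side of C → E is not a superkey, the relation is not in 3NF.
Since {A} ⊂ {A, B} and {A}⁺ ⊇ {E} with {E} non-prime, there is a partial dependency; 2NF fails.

1NF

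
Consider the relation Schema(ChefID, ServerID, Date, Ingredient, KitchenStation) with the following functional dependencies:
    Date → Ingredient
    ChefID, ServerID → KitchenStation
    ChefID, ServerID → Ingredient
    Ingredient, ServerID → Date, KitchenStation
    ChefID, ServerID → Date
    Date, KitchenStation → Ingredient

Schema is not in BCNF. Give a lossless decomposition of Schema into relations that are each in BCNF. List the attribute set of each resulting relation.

{ChefID, Date, ServerID}; {Date, Ingredient}; {Date, KitchenStation, ServerID}

Candidate key of the original relation: {ChefID, ServerID}.
In {ChefID, Date, Ingredient, KitchenStation, ServerID}, {Date} is not a superkey ({Date}⁺ restricted to this set is {Date, Ingredient}), so split on Date → Ingredient into {Date, Ingredient} and {ChefID, Date, KitchenStation, ServerID}.
{Date, Ingredient}: every determinant is a superkey — BCNF.
In {ChefID, Date, KitchenStation, ServerID}, {Date, ServerID} is not a superkey ({Date, ServerID}⁺ restricted to this set is {Date, KitchenStation, ServerID}), so split on Date, ServerID → KitchenStation into {Date, KitchenStation, ServerID} and {ChefID, Date, ServerID}.
{Date, KitchenStation, ServerID}: every determinant is a superkey — BCNF.
{ChefID, Date, ServerID}: every determinant is a superkey — BCNF.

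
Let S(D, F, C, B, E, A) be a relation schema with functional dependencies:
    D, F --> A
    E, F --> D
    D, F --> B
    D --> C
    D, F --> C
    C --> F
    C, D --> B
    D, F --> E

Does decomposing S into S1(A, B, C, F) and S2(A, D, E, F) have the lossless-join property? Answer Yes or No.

No

S1 ∩ S2 = {A, F}; its closure under F is {A, F}.
The closure covers neither S1 nor S2 entirely; the join is not lossless.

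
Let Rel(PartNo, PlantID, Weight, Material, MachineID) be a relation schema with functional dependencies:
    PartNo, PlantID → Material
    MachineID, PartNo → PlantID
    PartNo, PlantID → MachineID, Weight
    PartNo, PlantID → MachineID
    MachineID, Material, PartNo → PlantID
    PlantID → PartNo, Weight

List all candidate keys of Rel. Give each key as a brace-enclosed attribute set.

{MachineID, PartNo}, {PlantID}

{PlantID}⁺ = {MachineID, Material, PartNo, PlantID, Weight} — all of the relation — so {PlantID} is a candidate key.
{MachineID, PartNo}⁺ = {MachineID, Material, PartNo, PlantID, Weight} — all of the relation — so {MachineID, PartNo} is a candidate key.
No proper subset of any of these is a key, and no other minimal superkey exists.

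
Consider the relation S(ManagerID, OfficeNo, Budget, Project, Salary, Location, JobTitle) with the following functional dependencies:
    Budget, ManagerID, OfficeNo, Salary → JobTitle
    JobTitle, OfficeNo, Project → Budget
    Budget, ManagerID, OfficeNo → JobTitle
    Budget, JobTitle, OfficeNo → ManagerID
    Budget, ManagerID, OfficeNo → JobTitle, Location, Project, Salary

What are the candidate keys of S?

{Budget, JobTitle, OfficeNo}, {Budget, ManagerID, OfficeNo}, {JobTitle, OfficeNo, Project}

{OfficeNo} never appears on the right of any FD, so every key must include it.
Closure of {Budget, JobTitle, OfficeNo} is {Budget, JobTitle, Location, ManagerID, OfficeNo, Project, Salary}, the whole schema; {Budget, JobTitle, OfficeNo} is a candidate key.
Closure of {Budget, ManagerID, OfficeNo} is {Budget, JobTitle, Location, ManagerID, OfficeNo, Project, Salary}, the whole schema; {Budget, ManagerID, OfficeNo} is a candidate key.
Closure of {JobTitle, OfficeNo, Project} is {Budget, JobTitle, Location, ManagerID, OfficeNo, Project, Salary}, the whole schema; {JobTitle, OfficeNo, Project} is a candidate key.
These are minimal and exhaustive — every other superkey contains one of them.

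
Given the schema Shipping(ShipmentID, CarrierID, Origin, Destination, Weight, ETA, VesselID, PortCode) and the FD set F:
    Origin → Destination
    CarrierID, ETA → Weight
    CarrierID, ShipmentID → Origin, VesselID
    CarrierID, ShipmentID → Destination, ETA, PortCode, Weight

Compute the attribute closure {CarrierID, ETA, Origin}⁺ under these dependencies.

{CarrierID, Destination, ETA, Origin, Weight}

Start with {CarrierID, ETA, Origin}.
Origin → Destination applies; add {Destination} → now {CarrierID, Destination, ETA, Origin}.
CarrierID, ETA → Weight applies; add {Weight} → now {CarrierID, Destination, ETA, Origin, Weight}.
No further FD applies.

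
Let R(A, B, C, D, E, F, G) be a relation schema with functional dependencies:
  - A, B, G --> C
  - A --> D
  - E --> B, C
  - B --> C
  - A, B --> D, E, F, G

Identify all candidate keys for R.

{A, B}, {A, E}

Attributes never on any right-hand side: {A} — every candidate key must contain it.
{A, B} is a candidate key since {A, B}⁺ = {A, B, C, D, E, F, G} covers every attribute.
{A, E} is a candidate key since {A, E}⁺ = {A, B, C, D, E, F, G} covers every attribute.
These are minimal and exhaustive — every other superkey contains one of them.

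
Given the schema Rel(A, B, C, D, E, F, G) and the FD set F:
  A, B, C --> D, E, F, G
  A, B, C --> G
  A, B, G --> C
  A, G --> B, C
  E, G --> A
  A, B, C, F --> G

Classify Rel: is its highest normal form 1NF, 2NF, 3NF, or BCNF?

BCNF

Candidate keys: {A, B, C}, {A, G}, {E, G}. Prime attributes: {A, B, C, E, G}.
The left-hand side of every FD is a superkey, so BCNF is satisfied.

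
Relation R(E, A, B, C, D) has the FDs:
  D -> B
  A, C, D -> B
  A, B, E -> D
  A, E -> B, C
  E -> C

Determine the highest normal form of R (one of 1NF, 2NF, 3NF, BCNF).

Candidate key: {A, E}. Prime attributes: {A, E}.
For D -> B we have {D}⁺ = {B, D}; {D} is not a superkey, so BCNF fails.
D -> B determines the non-prime attribute {B} from a non-superkey — 3NF is violated.
Since {E} ⊂ {A, E} and {E}⁺ ⊇ {C} with {C} non-prime, there is a partial dependency; 2NF fails.

1NF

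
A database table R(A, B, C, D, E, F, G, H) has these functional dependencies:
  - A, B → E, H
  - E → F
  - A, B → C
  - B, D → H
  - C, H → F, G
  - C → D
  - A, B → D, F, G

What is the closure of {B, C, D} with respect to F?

Start with {B, C, D}.
B, D → H applies; add {H} → now {B, C, D, H}.
C, H → F, G applies; add {F, G} → now {B, C, D, F, G, H}.
No further FD applies.

{B, C, D, F, G, H}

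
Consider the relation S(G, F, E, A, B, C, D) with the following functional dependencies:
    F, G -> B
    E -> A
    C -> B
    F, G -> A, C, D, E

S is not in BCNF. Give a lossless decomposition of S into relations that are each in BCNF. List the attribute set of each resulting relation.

Candidate key of the original relation: {F, G}.
{A, B, C, D, E, F, G}: {E} determines {A, E} here but is not a superkey — split on E -> A, giving {A, E} and {B, C, D, E, F, G}.
{A, E} has no BCNF violation.
{B, C, D, E, F, G}: {C} determines {B, C} here but is not a superkey — split on C -> B, giving {B, C} and {C, D, E, F, G}.
{B, C} has no BCNF violation.
{C, D, E, F, G} has no BCNF violation.

{A, E}; {B, C}; {C, D, E, F, G}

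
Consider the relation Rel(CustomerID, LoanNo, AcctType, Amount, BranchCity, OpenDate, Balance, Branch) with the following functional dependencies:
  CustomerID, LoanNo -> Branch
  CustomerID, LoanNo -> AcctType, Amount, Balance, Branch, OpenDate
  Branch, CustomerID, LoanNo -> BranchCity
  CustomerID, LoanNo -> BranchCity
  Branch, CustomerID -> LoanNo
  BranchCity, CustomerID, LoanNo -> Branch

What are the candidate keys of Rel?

No FD produces {CustomerID}, so it must be in every candidate key.
{Branch, CustomerID}⁺ = {AcctType, Amount, Balance, Branch, BranchCity, CustomerID, LoanNo, OpenDate} — all of the relation — so {Branch, CustomerID} is a candidate key.
{CustomerID, LoanNo}⁺ = {AcctType, Amount, Balance, Branch, BranchCity, CustomerID, LoanNo, OpenDate} — all of the relation — so {CustomerID, LoanNo} is a candidate key.
No proper subset of any of these is a key, and no other minimal superkey exists.

{Branch, CustomerID}, {CustomerID, LoanNo}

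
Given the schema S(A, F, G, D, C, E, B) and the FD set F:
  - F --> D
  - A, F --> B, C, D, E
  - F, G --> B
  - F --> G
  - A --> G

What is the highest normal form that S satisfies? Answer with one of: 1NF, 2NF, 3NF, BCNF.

1NF

Candidate key: {A, F}. Prime attributes: {A, F}.
For F --> D we have {F}⁺ = {B, D, F, G}; {F} is not a superkey, so BCNF fails.
F --> D determines the non-prime attribute {D} from a non-superkey — 3NF is violated.
{A} is a proper subset of the key {A, F}, and {A}⁺ contains the non-prime attribute {G} — a partial dependency, so 2NF is violated.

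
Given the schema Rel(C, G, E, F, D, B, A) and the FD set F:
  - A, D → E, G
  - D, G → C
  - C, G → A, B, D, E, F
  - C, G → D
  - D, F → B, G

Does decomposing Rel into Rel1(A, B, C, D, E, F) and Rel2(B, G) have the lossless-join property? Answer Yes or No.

No

Rel1 ∩ Rel2 = {B}; its closure under F is {B}.
Rel1 ⊄ {B} and Rel2 ⊄ {B}, so the split is lossy.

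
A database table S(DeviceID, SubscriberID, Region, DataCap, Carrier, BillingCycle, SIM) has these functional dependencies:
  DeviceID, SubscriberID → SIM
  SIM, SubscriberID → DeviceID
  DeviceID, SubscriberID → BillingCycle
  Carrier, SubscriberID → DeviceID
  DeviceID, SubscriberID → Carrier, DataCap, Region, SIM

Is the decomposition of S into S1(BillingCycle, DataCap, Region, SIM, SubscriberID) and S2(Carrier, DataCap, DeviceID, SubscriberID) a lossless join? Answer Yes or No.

The shared attributes are {DataCap, SubscriberID} and {DataCap, SubscriberID}⁺ = {DataCap, SubscriberID}.
Neither S1 nor S2 is contained in that closure, so the decomposition is lossy.

No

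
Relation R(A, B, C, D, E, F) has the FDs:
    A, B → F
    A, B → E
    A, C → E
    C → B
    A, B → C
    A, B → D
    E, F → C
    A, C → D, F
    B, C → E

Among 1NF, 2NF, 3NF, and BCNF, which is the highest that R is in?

3NF

Candidate keys: {A, B}, {A, C}, {A, E, F}. Prime attributes: {A, B, C, E, F}.
C → B breaks BCNF: {C}⁺ = {B, C, E}, so {C} is not a superkey.
But every attribute on its right side ({B}) is prime, and the same holds for every other non-superkey FD, so 3NF still holds.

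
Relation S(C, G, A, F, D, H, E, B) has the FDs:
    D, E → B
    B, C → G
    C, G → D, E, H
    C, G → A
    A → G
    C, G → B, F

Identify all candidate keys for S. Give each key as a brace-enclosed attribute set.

{A, C}, {B, C}, {C, D, E}, {C, G}

Attributes never on any right-hand side: {C} — every candidate key must contain it.
{A, C}⁺ = {A, B, C, D, E, F, G, H} — all of the relation — so {A, C} is a candidate key.
{B, C}⁺ = {A, B, C, D, E, F, G, H} — all of the relation — so {B, C} is a candidate key.
{C, G}⁺ = {A, B, C, D, E, F, G, H} — all of the relation — so {C, G} is a candidate key.
{C, D, E}⁺ = {A, B, C, D, E, F, G, H} — all of the relation — so {C, D, E} is a candidate key.
Any other superkey properly contains one of these, so there are no further candidate keys.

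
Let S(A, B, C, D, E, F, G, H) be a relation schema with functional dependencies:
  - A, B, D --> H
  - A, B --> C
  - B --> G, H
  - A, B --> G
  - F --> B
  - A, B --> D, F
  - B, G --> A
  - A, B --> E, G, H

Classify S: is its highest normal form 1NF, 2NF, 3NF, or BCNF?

Candidate keys: {B}, {F}. Prime attributes: {B, F}.
Each dependency's left side is a superkey — BCNF holds.

BCNF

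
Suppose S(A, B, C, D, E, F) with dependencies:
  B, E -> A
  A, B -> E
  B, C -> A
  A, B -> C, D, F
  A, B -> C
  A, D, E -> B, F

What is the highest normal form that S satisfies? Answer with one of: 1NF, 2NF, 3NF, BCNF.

Candidate keys: {A, B}, {A, D, E}, {B, C}, {B, E}. Prime attributes: {A, B, C, D, E}.
Each dependency's left side is a superkey — BCNF holds.

BCNF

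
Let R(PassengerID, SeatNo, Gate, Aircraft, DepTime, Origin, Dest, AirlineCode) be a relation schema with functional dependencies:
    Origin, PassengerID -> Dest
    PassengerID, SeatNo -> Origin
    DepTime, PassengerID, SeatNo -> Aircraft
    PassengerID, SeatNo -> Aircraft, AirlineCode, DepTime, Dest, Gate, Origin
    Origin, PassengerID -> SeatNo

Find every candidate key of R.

{Origin, PassengerID}, {PassengerID, SeatNo}

{PassengerID} never appears on the right of any FD, so every key must include it.
{Origin, PassengerID}⁺ = {Aircraft, AirlineCode, DepTime, Dest, Gate, Origin, PassengerID, SeatNo}, which is every attribute, so {Origin, PassengerID} is a candidate key.
{PassengerID, SeatNo}⁺ = {Aircraft, AirlineCode, DepTime, Dest, Gate, Origin, PassengerID, SeatNo}, which is every attribute, so {PassengerID, SeatNo} is a candidate key.
Any other superkey properly contains one of these, so there are no further candidate keys.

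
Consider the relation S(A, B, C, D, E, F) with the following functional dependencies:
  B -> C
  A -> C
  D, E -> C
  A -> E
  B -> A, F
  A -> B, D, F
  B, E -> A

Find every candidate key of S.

{A}⁺ = {A, B, C, D, E, F} — all of the relation — so {A} is a candidate key.
{B}⁺ = {A, B, C, D, E, F} — all of the relation — so {B} is a candidate key.
No proper subset of any of these is a key, and no other minimal superkey exists.

{A}, {B}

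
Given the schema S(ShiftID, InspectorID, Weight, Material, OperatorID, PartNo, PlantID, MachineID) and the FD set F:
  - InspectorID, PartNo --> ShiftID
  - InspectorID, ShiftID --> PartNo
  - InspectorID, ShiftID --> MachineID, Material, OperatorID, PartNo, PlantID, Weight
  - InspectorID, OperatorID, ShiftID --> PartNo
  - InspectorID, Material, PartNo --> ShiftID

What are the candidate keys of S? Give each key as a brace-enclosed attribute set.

{InspectorID, PartNo}, {InspectorID, ShiftID}

Attributes never on any right-hand side: {InspectorID} — every candidate key must contain it.
{InspectorID, PartNo} is a candidate key since {InspectorID, PartNo}⁺ = {InspectorID, MachineID, Material, OperatorID, PartNo, PlantID, ShiftID, Weight} covers every attribute.
{InspectorID, ShiftID} is a candidate key since {InspectorID, ShiftID}⁺ = {InspectorID, MachineID, Material, OperatorID, PartNo, PlantID, ShiftID, Weight} covers every attribute.
These are minimal and exhaustive — every other superkey contains one of them.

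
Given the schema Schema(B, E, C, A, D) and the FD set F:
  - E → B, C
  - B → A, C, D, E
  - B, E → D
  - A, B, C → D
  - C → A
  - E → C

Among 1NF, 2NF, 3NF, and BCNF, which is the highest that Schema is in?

Candidate keys: {B}, {E}. Prime attributes: {B, E}.
C → A: {C}⁺ = {A, C}, which is not all of the attributes, so the left side is not a superkey — BCNF is violated.
Because {A} is non-prime and the left side of C → A is not a superkey, the relation is not in 3NF.
Every candidate key is a single attribute, so no partial dependency is possible; 2NF holds.

2NF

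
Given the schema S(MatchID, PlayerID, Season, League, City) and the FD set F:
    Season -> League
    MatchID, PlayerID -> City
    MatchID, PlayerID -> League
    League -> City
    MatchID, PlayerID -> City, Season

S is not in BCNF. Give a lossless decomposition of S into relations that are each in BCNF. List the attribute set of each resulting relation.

Candidate key of the original relation: {MatchID, PlayerID}.
Within {City, League, MatchID, PlayerID, Season}: {Season}⁺ ∩ {City, League, MatchID, PlayerID, Season} = {City, League, Season}, not the whole set, so Season -> City, League violates BCNF; decompose into {City, League, Season} and {MatchID, PlayerID, Season}.
Within {City, League, Season}: {League}⁺ ∩ {City, League, Season} = {City, League}, not the whole set, so League -> City violates BCNF; decompose into {City, League} and {League, Season}.
{City, League} has no BCNF violation.
{League, Season} has no BCNF violation.
{MatchID, PlayerID, Season} has no BCNF violation.

{City, League}; {League, Season}; {MatchID, PlayerID, Season}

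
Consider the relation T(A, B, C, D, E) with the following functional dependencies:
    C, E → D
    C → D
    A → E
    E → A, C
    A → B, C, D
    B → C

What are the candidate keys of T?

Closure of {A} is {A, B, C, D, E}, the whole schema; {A} is a candidate key.
Closure of {E} is {A, B, C, D, E}, the whole schema; {E} is a candidate key.
Any other superkey properly contains one of these, so there are no further candidate keys.

{A}, {E}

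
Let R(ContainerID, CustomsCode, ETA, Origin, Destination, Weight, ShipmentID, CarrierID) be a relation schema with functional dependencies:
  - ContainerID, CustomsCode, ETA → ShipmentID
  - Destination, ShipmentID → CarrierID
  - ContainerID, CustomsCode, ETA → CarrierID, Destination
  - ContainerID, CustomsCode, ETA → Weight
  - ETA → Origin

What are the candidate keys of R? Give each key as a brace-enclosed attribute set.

Attributes never on any right-hand side: {ContainerID, CustomsCode, ETA} — every candidate key must contain all of them.
Closure of {ContainerID, CustomsCode, ETA} is {CarrierID, ContainerID, CustomsCode, Destination, ETA, Origin, ShipmentID, Weight}, the whole schema; {ContainerID, CustomsCode, ETA} is a candidate key.
No smaller or unrelated set reaches every attribute, so there are no other keys.

{ContainerID, CustomsCode, ETA}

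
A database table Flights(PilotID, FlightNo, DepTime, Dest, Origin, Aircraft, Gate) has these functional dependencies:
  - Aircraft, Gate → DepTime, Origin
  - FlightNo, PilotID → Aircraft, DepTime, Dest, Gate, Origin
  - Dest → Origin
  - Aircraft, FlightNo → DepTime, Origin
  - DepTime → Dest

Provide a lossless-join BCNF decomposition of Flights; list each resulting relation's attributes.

{Aircraft, DepTime, Gate}; {Aircraft, FlightNo, Gate, PilotID}; {DepTime, Dest}; {Dest, Origin}

Candidate key of the original relation: {FlightNo, PilotID}.
{Aircraft, DepTime, Dest, FlightNo, Gate, Origin, PilotID}: {Aircraft, Gate} determines {Aircraft, DepTime, Dest, Gate, Origin} here but is not a superkey — split on Aircraft, Gate → DepTime, Dest, Origin, giving {Aircraft, DepTime, Dest, Gate, Origin} and {Aircraft, FlightNo, Gate, PilotID}.
{Aircraft, DepTime, Dest, Gate, Origin}: {Dest} determines {Dest, Origin} here but is not a superkey — split on Dest → Origin, giving {Dest, Origin} and {Aircraft, DepTime, Dest, Gate}.
{Dest, Origin} is in BCNF.
{Aircraft, DepTime, Dest, Gate}: {DepTime} determines {DepTime, Dest} here but is not a superkey — split on DepTime → Dest, giving {DepTime, Dest} and {Aircraft, DepTime, Gate}.
{DepTime, Dest} is in BCNF.
{Aircraft, DepTime, Gate} is in BCNF.
{Aircraft, FlightNo, Gate, PilotID} is in BCNF.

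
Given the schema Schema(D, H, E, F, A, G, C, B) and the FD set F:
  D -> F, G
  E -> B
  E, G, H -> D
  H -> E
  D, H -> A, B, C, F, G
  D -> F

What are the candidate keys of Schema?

Attributes never on any right-hand side: {H} — every candidate key must contain it.
{D, H}⁺ = {A, B, C, D, E, F, G, H}, which is every attribute, so {D, H} is a candidate key.
{G, H}⁺ = {A, B, C, D, E, F, G, H}, which is every attribute, so {G, H} is a candidate key.
Any other superkey properly contains one of these, so there are no further candidate keys.

{D, H}, {G, H}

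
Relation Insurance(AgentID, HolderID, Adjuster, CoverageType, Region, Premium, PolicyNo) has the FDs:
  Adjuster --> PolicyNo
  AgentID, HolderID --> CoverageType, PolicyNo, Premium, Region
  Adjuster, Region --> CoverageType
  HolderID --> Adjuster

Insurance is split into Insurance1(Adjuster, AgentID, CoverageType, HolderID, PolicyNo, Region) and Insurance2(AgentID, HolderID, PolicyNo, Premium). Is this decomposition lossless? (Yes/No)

Yes

Common attributes: {AgentID, HolderID, PolicyNo}; their closure is {Adjuster, AgentID, CoverageType, HolderID, PolicyNo, Premium, Region}.
This includes all of Insurance1, so the common attributes are a superkey of Insurance1 — the join is lossless.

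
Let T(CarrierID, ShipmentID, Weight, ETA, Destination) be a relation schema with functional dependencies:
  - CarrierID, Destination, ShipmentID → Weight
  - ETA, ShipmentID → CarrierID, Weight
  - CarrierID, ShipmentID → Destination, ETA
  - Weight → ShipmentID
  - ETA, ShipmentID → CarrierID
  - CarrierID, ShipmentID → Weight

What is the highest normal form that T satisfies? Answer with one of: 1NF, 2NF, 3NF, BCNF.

Candidate keys: {CarrierID, ShipmentID}, {CarrierID, Weight}, {ETA, ShipmentID}, {ETA, Weight}. Prime attributes: {CarrierID, ETA, ShipmentID, Weight}.
Weight → ShipmentID: {Weight}⁺ = {ShipmentID, Weight}, which is not all of the attributes, so the left side is not a superkey — BCNF is violated.
Since {ShipmentID} ⊆ prime attributes and every other non-superkey FD also has a prime right side, the schema is in 3NF.

3NF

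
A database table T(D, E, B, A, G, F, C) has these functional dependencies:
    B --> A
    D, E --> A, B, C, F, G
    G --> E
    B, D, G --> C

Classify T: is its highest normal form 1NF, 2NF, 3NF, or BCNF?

2NF

Candidate keys: {D, E}, {D, G}. Prime attributes: {D, E, G}.
B --> A breaks BCNF: {B}⁺ = {A, B}, so {B} is not a superkey.
Because {A} is non-prime and the left side of B --> A is not a superkey, the relation is not in 3NF.
No proper subset of a key has a non-prime attribute in its closure, so there is no partial dependency; 2NF holds.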